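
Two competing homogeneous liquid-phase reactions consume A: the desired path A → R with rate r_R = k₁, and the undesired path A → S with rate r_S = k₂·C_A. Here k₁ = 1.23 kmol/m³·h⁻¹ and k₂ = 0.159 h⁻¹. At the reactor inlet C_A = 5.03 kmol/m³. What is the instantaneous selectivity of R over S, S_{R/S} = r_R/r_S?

S_{R/S} = r_R/r_S = (k₁)/(k₂·C_A) = (k₁/k₂)·C_A⁻¹.
= (1.23) / (0.159×5.030) = 1.230/0.7998 = 1.54.
The undesired path is higher order in A, so low C_A (CSTR or dilute feed) favours R.

1.54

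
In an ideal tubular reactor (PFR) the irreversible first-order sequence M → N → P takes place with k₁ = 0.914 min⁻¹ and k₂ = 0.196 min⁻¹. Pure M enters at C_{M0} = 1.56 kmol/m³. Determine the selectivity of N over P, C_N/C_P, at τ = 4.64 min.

For first-order series with pure M initially, C_N(τ) = k₁C_{M0}/(k₂−k₁)·(e^(−k₁τ) − e^(−k₂τ)).
e^(−k₁τ) = e^(−0.914×4.64) = e^(−4.241) = 0.01439; e^(−k₂τ) = e^(−0.9094) = 0.4027.
C_N = 0.914×1.56/(0.196−0.914) × (0.01439−0.4027) = (-1.986)×(-0.3884) = 0.7712 kmol/m³.
C_M = C_{M0}e^(−k₁τ) = 0.02245 kmol/m³, so C_P = C_{M0}−C_M−C_N = 0.7663 kmol/m³; C_N/C_P = 1.01.

1.01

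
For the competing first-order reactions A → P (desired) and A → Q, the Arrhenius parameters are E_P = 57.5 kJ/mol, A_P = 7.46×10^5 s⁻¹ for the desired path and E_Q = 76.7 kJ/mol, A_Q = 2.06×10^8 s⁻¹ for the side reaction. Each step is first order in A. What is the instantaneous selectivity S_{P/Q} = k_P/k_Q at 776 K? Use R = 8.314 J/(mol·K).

0.0710

Since both paths have the same order in A, the concentration cancels and S_{P/Q} = k_P/k_Q = (A_P/A_Q)·exp[(E_Q−E_P)/(RT)].
(E_Q−E_P)/(RT) = (76.7−57.5)×10³/(8.314×776) = 19200/6452 = 2.976.
k_P/k_Q = (7.46×10^5/2.06×10^8)·exp(2.976) = 0.003621 × 19.61 = 0.0710.
Since E_P < E_Q, lowering the temperature improves selectivity toward P.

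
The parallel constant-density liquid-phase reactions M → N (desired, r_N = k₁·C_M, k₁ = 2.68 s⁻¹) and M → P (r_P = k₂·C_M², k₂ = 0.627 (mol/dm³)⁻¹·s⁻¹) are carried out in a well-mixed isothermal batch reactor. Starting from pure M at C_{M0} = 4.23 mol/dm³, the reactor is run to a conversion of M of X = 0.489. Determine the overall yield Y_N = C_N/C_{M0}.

0.282

C_M = C_{M0}(1−X) = 2.162 mol/dm³.
Along a PFR/batch, dC_N/dC_M = −r_N/(r_N+r_P) = −k₁/(k₁+k₂·C_M).
Integrating from C_{M0} to C_M: C_N = (2.68/0.627)·ln[(2.68+0.627·4.23)/(2.68+0.627·2.16)] = 4.274·ln(5.332/4.035) = 1.191 mol/dm³.
Y_N = C_N/C_{M0} = 1.191/4.23 = 0.282.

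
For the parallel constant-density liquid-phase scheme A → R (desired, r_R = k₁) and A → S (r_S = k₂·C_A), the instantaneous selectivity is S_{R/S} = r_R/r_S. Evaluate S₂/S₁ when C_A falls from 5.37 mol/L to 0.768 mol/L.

6.99

S_{R/S} = (k₁/k₂)·C_A⁻¹, so S₂/S₁ = (C_{A,2}/C_{A,1})⁻¹.
= 5.37/0.768 = 6.99.
Selectivity toward R rises as C_A falls — low-concentration operation is favoured.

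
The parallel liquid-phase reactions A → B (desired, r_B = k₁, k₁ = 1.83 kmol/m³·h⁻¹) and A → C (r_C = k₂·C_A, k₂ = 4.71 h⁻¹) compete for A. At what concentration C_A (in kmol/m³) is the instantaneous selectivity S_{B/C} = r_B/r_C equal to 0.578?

0.672 kmol/m³

S_{B/C} = (k₁/k₂)·C_A⁻¹ ⇒ C_A = (S·k₂/k₁)^(-1).
= (0.578×4.71/1.83)^(-1) = (1.488)^(-1) = 0.672 kmol/m³.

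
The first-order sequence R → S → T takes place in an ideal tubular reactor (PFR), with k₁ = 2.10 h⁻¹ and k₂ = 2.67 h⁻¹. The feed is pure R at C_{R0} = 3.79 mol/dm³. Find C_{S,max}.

1.23 mol/dm³

For a first-order series the maximum intermediate yield is C_{S,max}/C_{R0} = (k₁/k₂)^[k₂/(k₂−k₁)].
= (2.10/2.67)^(2.67/(2.67−2.10)) = (0.7865)^(4.684) = 0.3247.
C_{S,max} = 0.3247×3.79 = 1.23 mol/dm³.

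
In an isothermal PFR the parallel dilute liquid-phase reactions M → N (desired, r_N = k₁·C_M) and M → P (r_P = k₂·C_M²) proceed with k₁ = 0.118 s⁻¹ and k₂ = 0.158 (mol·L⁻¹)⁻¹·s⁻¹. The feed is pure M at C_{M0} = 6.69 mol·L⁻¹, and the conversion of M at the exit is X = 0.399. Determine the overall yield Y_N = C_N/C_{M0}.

C_M = C_{M0}(1−X) = 4.021 mol·L⁻¹.
Along a PFR/batch, dC_N/dC_M = −r_N/(r_N+r_P) = −k₁/(k₁+k₂·C_M).
Integrating from C_{M0} to C_M: C_N = (0.118/0.158)·ln[(0.118+0.158·6.69)/(0.118+0.158·4.02)] = 0.7468·ln(1.175/0.7533) = 0.3321 mol·L⁻¹.
Y_N = C_N/C_{M0} = 0.3321/6.69 = 0.0496.

0.0496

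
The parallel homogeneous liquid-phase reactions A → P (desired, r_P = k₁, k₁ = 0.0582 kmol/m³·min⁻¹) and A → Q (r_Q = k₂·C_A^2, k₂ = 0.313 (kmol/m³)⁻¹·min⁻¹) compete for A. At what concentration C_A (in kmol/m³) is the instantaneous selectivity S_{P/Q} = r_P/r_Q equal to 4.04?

0.215 kmol/m³

S_{P/Q} = (k₁/k₂)·C_A^-2 ⇒ C_A = (S·k₂/k₁)^(-0.5).
= (4.04×0.313/0.0582)^(-0.5) = (21.73)^(-0.5) = 0.215 kmol/m³.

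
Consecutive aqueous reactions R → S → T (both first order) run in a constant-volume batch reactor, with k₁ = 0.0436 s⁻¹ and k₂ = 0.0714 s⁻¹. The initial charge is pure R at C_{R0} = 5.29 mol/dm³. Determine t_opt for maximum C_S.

Setting dC_S/dt = 0 gives t_opt = ln(k₂/k₁)/(k₂−k₁).
= ln(0.0714/0.0436)/(0.0714−0.0436) = ln(1.638)/0.02780 = 0.4932/0.02780 = 17.7 s.

17.7 s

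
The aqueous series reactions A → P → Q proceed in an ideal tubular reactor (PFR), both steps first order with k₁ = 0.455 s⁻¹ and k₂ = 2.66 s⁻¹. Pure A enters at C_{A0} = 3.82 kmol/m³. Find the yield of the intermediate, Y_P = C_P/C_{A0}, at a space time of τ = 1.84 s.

0.0878

Solving the coupled first-order balances gives C_P(τ) = [k₁/(k₂−k₁)]·C_{A0}·(e^(−k₁τ) − e^(−k₂τ)).
e^(−k₁τ) = e^(−0.455×1.84) = e^(−0.8372) = 0.4329; e^(−k₂τ) = e^(−4.894) = 0.007488.
C_P = 0.455×3.82/(2.66−0.455) × (0.4329−0.007488) = 0.7883×0.4254 = 0.3353 kmol/m³.
Y_P = C_P/C_{A0} = 0.3353/3.82 = 0.0878.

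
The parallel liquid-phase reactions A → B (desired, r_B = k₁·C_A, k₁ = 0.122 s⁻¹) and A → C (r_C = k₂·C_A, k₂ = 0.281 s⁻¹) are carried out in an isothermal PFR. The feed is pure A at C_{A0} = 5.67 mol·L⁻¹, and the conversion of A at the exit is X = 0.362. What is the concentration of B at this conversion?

C_A = C_{A0}(1−X) = 3.617 mol·L⁻¹.
Both paths are first order in A, so the instantaneous fraction to B is constant: dC_B/d(−C_A) = k₁/(k₁+k₂) = 0.3027.
C_B = 0.3027·(C_{A0}−C_A) = 0.3027×2.053 = 0.621 mol·L⁻¹.

0.621 mol·L⁻¹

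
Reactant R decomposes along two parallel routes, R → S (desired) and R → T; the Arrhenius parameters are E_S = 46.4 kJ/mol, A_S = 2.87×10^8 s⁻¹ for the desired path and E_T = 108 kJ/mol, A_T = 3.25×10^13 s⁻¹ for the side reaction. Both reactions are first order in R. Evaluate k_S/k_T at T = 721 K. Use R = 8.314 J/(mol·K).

Since both paths have the same order in R, the concentration cancels and S_{S/T} = k_S/k_T = (A_S/A_T)·exp[(E_T−E_S)/(RT)].
(E_T−E_S)/(RT) = (108−46.4)×10³/(8.314×721) = 61600/5994 = 10.28.
k_S/k_T = (2.87×10^8/3.25×10^13)·exp(10.28) = 8.831×10^-6 × 29035 = 0.256.

0.256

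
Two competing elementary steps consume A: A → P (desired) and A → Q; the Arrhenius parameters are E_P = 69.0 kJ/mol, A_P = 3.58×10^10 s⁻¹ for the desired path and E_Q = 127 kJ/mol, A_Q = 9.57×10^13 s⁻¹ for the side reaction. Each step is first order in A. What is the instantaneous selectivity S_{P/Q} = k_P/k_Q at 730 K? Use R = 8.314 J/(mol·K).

With equal orders, S_{P/Q} = k_P/k_Q = (A_P/A_Q)·exp[(E_Q−E_P)/(RT)].
(E_Q−E_P)/(RT) = (127−69.0)×10³/(8.314×730) = 58000/6069 = 9.556.
k_P/k_Q = (3.58×10^10/9.57×10^13)·exp(9.556) = 3.741×10^-4 × 14135 = 5.29.

5.29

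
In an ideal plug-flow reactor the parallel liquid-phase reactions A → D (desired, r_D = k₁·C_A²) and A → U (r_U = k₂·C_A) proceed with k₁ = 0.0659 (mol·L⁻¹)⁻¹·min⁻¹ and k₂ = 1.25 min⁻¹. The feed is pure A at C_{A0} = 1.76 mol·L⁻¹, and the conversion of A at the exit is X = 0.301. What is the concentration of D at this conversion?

0.0387 mol·L⁻¹

C_A = C_{A0}(1−X) = 1.230 mol·L⁻¹.
Along a PFR/batch, dC_U/dC_A = −r_U/(r_D+r_U) = −k₂/(k₂+k₁·C_A).
Integrating from C_{A0} to C_A: C_U = (1.25/0.0659)·ln[(1.25+0.0659·1.76)/(1.25+0.0659·1.23)] = 18.97·ln(1.366/1.331) = 0.4911 mol·L⁻¹.
Then C_D = (C_{A0}−C_A) − C_U = 0.5298 − 0.4911 = 0.03868 mol·L⁻¹.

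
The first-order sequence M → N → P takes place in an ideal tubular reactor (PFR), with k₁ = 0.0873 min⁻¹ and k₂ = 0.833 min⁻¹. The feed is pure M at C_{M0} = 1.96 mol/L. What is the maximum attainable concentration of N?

0.158 mol/L

Evaluating C_N at τ_opt = ln(k₂/k₁)/(k₂−k₁) gives C_{N,max}/C_{M0} = (k₁/k₂)^[k₂/(k₂−k₁)].
= (0.0873/0.833)^(0.833/(0.833−0.0873)) = (0.1048)^(1.117) = 0.08048.
C_{N,max} = 0.08048×1.96 = 0.158 mol/L.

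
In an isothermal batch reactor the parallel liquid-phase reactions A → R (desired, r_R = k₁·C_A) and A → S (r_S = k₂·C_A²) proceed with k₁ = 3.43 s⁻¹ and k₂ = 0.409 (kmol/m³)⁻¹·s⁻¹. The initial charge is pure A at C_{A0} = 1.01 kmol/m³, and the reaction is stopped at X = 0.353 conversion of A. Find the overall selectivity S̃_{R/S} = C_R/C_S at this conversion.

C_A = C_{A0}(1−X) = 0.6535 kmol/m³.
Along a PFR/batch, dC_R/dC_A = −r_R/(r_R+r_S) = −k₁/(k₁+k₂·C_A).
Integrating from C_{A0} to C_A: C_R = (3.43/0.409)·ln[(3.43+0.409·1.01)/(3.43+0.409·0.653)] = 8.386·ln(3.843/3.697) = 0.3244 kmol/m³.
C_S = (C_{A0}−C_A)−C_R = 0.03213 kmol/m³; S̃_{R/S} = 0.3244/0.03213 = 10.1.

10.1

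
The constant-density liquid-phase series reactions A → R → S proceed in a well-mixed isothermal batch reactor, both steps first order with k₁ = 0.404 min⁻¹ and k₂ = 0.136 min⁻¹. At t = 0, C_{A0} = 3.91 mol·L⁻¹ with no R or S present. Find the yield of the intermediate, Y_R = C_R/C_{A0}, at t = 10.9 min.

0.324

For first-order series with pure A initially, C_R(t) = k₁C_{A0}/(k₂−k₁)·(e^(−k₁t) − e^(−k₂t)).
e^(−k₁t) = e^(−0.404×10.9) = e^(−4.404) = 0.01223; e^(−k₂t) = e^(−1.482) = 0.2271.
C_R = 0.404×3.91/(0.136−0.404) × (0.01223−0.2271) = (-5.894)×(-0.2149) = 1.266 mol·L⁻¹.
Y_R = C_R/C_{A0} = 1.266/3.91 = 0.324.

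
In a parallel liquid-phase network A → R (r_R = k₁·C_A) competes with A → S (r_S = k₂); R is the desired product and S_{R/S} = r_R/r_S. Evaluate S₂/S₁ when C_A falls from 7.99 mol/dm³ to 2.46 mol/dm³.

0.308

S_{R/S} = (k₁/k₂)·C_A, so S₂/S₁ = (C_{A,2}/C_{A,1}).
= 2.46/7.99 = 0.308.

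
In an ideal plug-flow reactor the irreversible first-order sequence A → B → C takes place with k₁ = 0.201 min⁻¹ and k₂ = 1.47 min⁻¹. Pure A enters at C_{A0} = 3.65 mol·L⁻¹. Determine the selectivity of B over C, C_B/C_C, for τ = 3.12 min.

The intermediate concentration in a first-order A→B→C sequence is C_B = k₁C_{A0}(e^(−k₁τ) − e^(−k₂τ))/(k₂−k₁).
e^(−k₁τ) = e^(−0.201×3.12) = e^(−0.6271) = 0.5341; e^(−k₂τ) = e^(−4.586) = 0.01019.
C_B = 0.201×3.65/(1.47−0.201) × (0.5341−0.01019) = 0.5781×0.5239 = 0.3029 mol·L⁻¹.
C_A = C_{A0}e^(−k₁τ) = 1.950 mol·L⁻¹, so C_C = C_{A0}−C_A−C_B = 1.398 mol·L⁻¹; C_B/C_C = 0.217.

0.217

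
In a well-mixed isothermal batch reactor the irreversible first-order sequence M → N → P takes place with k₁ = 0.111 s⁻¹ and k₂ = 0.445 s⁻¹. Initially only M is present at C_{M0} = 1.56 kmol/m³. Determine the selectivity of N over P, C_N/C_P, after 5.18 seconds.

0.543

For first-order series with pure M initially, C_N(t) = k₁C_{M0}/(k₂−k₁)·(e^(−k₁t) − e^(−k₂t)).
e^(−k₁t) = e^(−0.111×5.18) = e^(−0.5750) = 0.5627; e^(−k₂t) = e^(−2.305) = 0.09975.
C_N = 0.111×1.56/(0.445−0.111) × (0.5627−0.09975) = 0.5184×0.4630 = 0.2400 kmol/m³.
C_M = C_{M0}e^(−k₁t) = 0.8778 kmol/m³, so C_P = C_{M0}−C_M−C_N = 0.4421 kmol/m³; C_N/C_P = 0.543.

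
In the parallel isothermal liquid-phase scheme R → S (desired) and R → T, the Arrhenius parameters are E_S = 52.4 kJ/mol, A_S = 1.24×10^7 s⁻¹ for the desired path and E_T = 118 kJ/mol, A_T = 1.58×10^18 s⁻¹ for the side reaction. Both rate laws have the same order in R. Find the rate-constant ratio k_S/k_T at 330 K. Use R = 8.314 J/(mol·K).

With equal orders, S_{S/T} = k_S/k_T = (A_S/A_T)·exp[(E_T−E_S)/(RT)].
(E_T−E_S)/(RT) = (118−52.4)×10³/(8.314×330) = 65600/2744 = 23.91.
k_S/k_T = (1.24×10^7/1.58×10^18)·exp(23.91) = 7.848×10^-12 × 2.421×10^10 = 0.190.
Since E_S < E_T, lowering the temperature improves selectivity toward S.

0.190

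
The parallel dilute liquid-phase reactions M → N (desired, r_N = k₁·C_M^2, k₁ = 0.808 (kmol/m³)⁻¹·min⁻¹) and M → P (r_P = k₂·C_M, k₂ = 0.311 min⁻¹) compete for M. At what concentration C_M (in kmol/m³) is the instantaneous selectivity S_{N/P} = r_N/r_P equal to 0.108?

0.0416 kmol/m³

S_{N/P} = (k₁/k₂)·C_M ⇒ C_M = S·k₂/k₁.
= 0.108×0.311/0.808 = 0.0416 kmol/m³.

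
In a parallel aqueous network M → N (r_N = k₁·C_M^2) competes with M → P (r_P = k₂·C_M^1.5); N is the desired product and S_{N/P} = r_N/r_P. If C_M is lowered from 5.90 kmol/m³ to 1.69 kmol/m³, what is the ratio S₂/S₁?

0.535

S_{N/P} = (k₁/k₂)·C_M^0.5, so S₂/S₁ = (C_{M,2}/C_{M,1})^0.5.
= (1.69/5.90)^0.5 = (0.2864)^0.5 = 0.535.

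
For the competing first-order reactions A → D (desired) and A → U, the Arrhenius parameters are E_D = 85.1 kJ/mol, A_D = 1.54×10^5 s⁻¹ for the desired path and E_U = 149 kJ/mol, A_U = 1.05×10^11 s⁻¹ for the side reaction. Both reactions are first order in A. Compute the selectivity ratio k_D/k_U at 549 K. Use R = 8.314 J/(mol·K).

1.76

Since both paths have the same order in A, the concentration cancels and S_{D/U} = k_D/k_U = (A_D/A_U)·exp[(E_U−E_D)/(RT)].
(E_U−E_D)/(RT) = (149−85.1)×10³/(8.314×549) = 63900/4564 = 14.00.
k_D/k_U = (1.54×10^5/1.05×10^11)·exp(14.00) = 1.467×10^-6 × 1.202×10^6 = 1.76.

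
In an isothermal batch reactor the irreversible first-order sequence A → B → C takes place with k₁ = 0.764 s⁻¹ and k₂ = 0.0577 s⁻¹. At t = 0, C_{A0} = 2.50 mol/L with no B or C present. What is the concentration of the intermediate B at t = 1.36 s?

The intermediate concentration in a first-order A→B→C sequence is C_B = k₁C_{A0}(e^(−k₁t) − e^(−k₂t))/(k₂−k₁).
e^(−k₁t) = e^(−0.764×1.36) = e^(−1.039) = 0.3538; e^(−k₂t) = e^(−0.07847) = 0.9245.
C_B = 0.764×2.50/(0.0577−0.764) × (0.3538−0.9245) = (-2.704)×(-0.5707) = 1.543 mol/L.

1.54 mol/L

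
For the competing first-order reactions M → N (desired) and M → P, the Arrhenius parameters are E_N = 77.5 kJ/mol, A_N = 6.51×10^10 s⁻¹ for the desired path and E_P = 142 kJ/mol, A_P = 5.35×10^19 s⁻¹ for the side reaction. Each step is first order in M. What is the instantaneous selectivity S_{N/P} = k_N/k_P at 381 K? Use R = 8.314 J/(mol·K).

0.848

With equal orders, S_{N/P} = k_N/k_P = (A_N/A_P)·exp[(E_P−E_N)/(RT)].
(E_P−E_N)/(RT) = (142−77.5)×10³/(8.314×381) = 64500/3168 = 20.36.
k_N/k_P = (6.51×10^10/5.35×10^19)·exp(20.36) = 1.217×10^-9 × 6.969×10^8 = 0.848.
Since E_N < E_P, lowering the temperature improves selectivity toward N.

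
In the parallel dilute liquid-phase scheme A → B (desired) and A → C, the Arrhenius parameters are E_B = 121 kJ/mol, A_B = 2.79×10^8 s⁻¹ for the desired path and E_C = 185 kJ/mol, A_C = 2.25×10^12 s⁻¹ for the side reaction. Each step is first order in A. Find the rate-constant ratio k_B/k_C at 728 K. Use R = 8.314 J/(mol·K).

4.85

k_B/k_C = (A_B/A_C)·exp[−(E_B−E_C)/(RT)] = (A_B/A_C)·exp[(E_C−E_B)/(RT)].
(E_C−E_B)/(RT) = (185−121)×10³/(8.314×728) = 64000/6053 = 10.57.
k_B/k_C = (2.79×10^8/2.25×10^12)·exp(10.57) = 1.240×10^-4 × 39104 = 4.85.
Since E_B < E_C, lowering the temperature improves selectivity toward B.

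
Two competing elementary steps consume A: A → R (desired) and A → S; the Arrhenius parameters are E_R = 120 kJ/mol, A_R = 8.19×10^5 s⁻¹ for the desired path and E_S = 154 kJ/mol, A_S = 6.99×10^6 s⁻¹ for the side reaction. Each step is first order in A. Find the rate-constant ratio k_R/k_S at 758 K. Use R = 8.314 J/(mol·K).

25.8

Since both paths have the same order in A, the concentration cancels and S_{R/S} = k_R/k_S = (A_R/A_S)·exp[(E_S−E_R)/(RT)].
(E_S−E_R)/(RT) = (154−120)×10³/(8.314×758) = 34000/6302 = 5.395.
k_R/k_S = (8.19×10^5/6.99×10^6)·exp(5.395) = 0.1172 × 220.3 = 25.8.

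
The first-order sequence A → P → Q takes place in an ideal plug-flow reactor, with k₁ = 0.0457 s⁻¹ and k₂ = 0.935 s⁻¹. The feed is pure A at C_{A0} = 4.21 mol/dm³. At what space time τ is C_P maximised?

For first-order series the maximum of C_P occurs at τ_opt = ln(k₂/k₁)/(k₂−k₁).
= ln(0.935/0.0457)/(0.935−0.0457) = ln(20.46)/0.8893 = 3.018/0.8893 = 3.39 s.

3.39 s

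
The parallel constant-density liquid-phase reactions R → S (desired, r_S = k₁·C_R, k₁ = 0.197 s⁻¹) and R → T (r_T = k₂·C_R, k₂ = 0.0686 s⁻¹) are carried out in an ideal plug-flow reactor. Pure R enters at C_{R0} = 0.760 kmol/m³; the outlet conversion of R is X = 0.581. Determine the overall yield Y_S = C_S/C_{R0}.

C_R = C_{R0}(1−X) = 0.3184 kmol/m³.
Both paths are first order in R, so the instantaneous fraction to S is constant: dC_S/d(−C_R) = k₁/(k₁+k₂) = 0.7417.
C_S = 0.7417·(C_{R0}−C_R) = 0.7417×0.4416 = 0.328 kmol/m³.
Y_S = C_S/C_{R0} = 0.3275/0.760 = 0.431.

0.431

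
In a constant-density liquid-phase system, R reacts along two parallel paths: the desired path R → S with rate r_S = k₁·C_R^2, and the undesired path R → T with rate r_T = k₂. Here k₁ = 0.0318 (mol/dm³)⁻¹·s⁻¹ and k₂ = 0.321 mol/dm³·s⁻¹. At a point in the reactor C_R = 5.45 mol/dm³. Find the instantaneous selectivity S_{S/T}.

2.94

S_{S/T} = r_S/r_T = (k₁·C_R^2)/(k₂) = (k₁/k₂)·C_R^2.
= (0.0318×5.450^2) / (0.321) = 0.9445/0.3210 = 2.94.
Since the desired path is higher order in R, keeping C_R high (PFR or concentrated feed) favours S.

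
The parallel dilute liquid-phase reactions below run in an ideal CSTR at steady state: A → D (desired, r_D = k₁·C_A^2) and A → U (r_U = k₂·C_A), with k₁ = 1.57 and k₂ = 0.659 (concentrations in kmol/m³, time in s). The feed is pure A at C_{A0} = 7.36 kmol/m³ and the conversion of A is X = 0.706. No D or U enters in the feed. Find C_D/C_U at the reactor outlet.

5.16

Exit C_A = C_{A0}(1−X) = 7.36×0.294 = 2.164 kmol/m³.
A CSTR operates uniformly at the exit composition, giving r_D = 7.351 and r_U = 1.426 (each k·C_A^n at C_A = 2.164).
Overall selectivity = C_D/C_U = r_Dτ/(r_Uτ) = r_D/r_U = 5.16.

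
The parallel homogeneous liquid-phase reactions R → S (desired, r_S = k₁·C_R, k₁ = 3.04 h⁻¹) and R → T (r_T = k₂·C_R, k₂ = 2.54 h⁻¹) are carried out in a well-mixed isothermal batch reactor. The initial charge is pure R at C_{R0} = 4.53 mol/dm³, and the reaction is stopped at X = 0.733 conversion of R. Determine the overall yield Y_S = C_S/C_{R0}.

C_R = C_{R0}(1−X) = 1.210 mol/dm³.
Both paths are first order in R, so the instantaneous fraction to S is constant: dC_S/d(−C_R) = k₁/(k₁+k₂) = 0.5448.
C_S = 0.5448·(C_{R0}−C_R) = 0.5448×3.320 = 1.81 mol/dm³.
Y_S = C_S/C_{R0} = 1.809/4.53 = 0.399.

0.399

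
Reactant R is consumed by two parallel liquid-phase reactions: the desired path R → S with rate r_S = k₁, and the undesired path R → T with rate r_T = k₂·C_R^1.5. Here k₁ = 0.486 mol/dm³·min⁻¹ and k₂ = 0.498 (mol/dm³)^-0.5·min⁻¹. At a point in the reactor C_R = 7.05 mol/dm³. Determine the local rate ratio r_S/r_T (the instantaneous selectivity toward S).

S_{S/T} = r_S/r_T = (k₁)/(k₂·C_R^1.5) = (k₁/k₂)·C_R^-1.5.
= (0.486) / (0.498×7.050^1.5) = 0.4860/9.322 = 0.0521.
The undesired path is higher order in R, so low C_R (CSTR or dilute feed) favours S.

0.0521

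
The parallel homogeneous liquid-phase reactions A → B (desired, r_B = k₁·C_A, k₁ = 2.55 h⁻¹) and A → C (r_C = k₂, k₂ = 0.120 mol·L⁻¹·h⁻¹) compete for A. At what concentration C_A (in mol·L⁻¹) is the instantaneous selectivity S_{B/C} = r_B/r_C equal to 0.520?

S_{B/C} = (k₁/k₂)·C_A ⇒ C_A = S·k₂/k₁.
= 0.520×0.120/2.55 = 0.0245 mol·L⁻¹.

0.0245 mol·L⁻¹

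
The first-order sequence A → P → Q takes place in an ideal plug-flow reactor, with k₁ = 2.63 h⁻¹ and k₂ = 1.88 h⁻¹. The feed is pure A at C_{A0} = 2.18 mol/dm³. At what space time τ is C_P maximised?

0.448 h

Setting dC_P/dτ = 0 gives τ_opt = ln(k₂/k₁)/(k₂−k₁).
= ln(1.88/2.63)/(1.88−2.63) = ln(0.7148)/-0.7500 = -0.3357/-0.7500 = 0.448 h.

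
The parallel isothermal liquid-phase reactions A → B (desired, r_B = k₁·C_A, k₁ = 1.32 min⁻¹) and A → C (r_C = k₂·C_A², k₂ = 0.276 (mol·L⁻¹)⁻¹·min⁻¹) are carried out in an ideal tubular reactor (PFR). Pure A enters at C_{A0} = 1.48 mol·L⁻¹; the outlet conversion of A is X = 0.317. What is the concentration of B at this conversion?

0.372 mol·L⁻¹

C_A = C_{A0}(1−X) = 1.011 mol·L⁻¹.
Along a PFR/batch, dC_B/dC_A = −r_B/(r_B+r_C) = −k₁/(k₁+k₂·C_A).
Integrating from C_{A0} to C_A: C_B = (1.32/0.276)·ln[(1.32+0.276·1.48)/(1.32+0.276·1.01)] = 4.783·ln(1.728/1.599) = 0.3724 mol·L⁻¹.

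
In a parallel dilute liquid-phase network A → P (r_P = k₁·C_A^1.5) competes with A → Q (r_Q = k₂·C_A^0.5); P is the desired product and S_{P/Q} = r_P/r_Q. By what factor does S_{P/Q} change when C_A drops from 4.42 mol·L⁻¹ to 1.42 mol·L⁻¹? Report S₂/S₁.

0.321

S_{P/Q} = (k₁/k₂)·C_A, so S₂/S₁ = (C_{A,2}/C_{A,1}).
= 1.42/4.42 = 0.321.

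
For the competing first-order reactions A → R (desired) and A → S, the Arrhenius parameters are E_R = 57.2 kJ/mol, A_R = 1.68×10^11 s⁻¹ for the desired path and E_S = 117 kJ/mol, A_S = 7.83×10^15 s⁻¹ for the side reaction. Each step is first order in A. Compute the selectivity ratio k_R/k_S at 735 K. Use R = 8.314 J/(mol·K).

0.382

With equal orders, S_{R/S} = k_R/k_S = (A_R/A_S)·exp[(E_S−E_R)/(RT)].
(E_S−E_R)/(RT) = (117−57.2)×10³/(8.314×735) = 59800/6111 = 9.786.
k_R/k_S = (1.68×10^11/7.83×10^15)·exp(9.786) = 2.146×10^-5 × 17782 = 0.382.
Since E_R < E_S, lowering the temperature improves selectivity toward R.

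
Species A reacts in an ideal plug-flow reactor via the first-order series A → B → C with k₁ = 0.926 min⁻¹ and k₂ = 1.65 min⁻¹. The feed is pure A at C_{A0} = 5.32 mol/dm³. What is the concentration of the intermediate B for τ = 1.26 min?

1.27 mol/dm³

The intermediate concentration in a first-order A→B→C sequence is C_B = k₁C_{A0}(e^(−k₁τ) − e^(−k₂τ))/(k₂−k₁).
e^(−k₁τ) = e^(−0.926×1.26) = e^(−1.167) = 0.3114; e^(−k₂τ) = e^(−2.079) = 0.1251.
C_B = 0.926×5.32/(1.65−0.926) × (0.3114−0.1251) = 6.804×0.1863 = 1.268 mol/dm³.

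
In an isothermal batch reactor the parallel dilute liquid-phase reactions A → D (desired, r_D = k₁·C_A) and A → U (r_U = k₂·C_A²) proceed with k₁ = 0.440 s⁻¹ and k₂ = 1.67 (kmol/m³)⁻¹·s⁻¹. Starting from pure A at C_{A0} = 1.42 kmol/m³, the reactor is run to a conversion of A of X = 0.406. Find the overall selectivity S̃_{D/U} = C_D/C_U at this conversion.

0.237

C_A = C_{A0}(1−X) = 0.8435 kmol/m³.
Along a PFR/batch, dC_D/dC_A = −r_D/(r_D+r_U) = −k₁/(k₁+k₂·C_A).
Integrating from C_{A0} to C_A: C_D = (0.440/1.67)·ln[(0.440+1.67·1.42)/(0.440+1.67·0.843)] = 0.2635·ln(2.811/1.849) = 0.1105 kmol/m³.
C_U = (C_{A0}−C_A)−C_D = 0.4661 kmol/m³; S̃_{D/U} = 0.1105/0.4661 = 0.237.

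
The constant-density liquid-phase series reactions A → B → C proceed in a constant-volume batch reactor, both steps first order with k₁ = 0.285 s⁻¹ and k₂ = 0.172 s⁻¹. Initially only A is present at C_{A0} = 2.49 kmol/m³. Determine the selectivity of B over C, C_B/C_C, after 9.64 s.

0.517

For first-order series with pure A initially, C_B(t) = k₁C_{A0}/(k₂−k₁)·(e^(−k₁t) − e^(−k₂t)).
e^(−k₁t) = e^(−0.285×9.64) = e^(−2.747) = 0.06409; e^(−k₂t) = e^(−1.658) = 0.1905.
C_B = 0.285×2.49/(0.172−0.285) × (0.06409−0.1905) = (-6.280)×(-0.1264) = 0.7939 kmol/m³.
C_A = C_{A0}e^(−k₁t) = 0.1596 kmol/m³, so C_C = C_{A0}−C_A−C_B = 1.537 kmol/m³; C_B/C_C = 0.517.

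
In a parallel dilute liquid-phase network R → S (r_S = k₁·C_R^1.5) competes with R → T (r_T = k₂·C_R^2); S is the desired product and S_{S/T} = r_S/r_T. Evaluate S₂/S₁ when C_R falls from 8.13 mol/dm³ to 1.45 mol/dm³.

2.37

S_{S/T} = (k₁/k₂)·C_R^-0.5, so S₂/S₁ = (C_{R,2}/C_{R,1})^-0.5.
= (1.45/8.13)^(-0.5) = (0.1784)^(-0.5) = 2.37.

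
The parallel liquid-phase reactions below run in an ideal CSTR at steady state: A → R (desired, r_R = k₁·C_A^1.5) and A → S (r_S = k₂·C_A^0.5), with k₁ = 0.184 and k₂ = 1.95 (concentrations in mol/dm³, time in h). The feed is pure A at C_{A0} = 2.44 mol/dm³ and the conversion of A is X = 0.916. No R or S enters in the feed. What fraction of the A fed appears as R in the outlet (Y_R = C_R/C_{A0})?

Exit C_A = C_{A0}(1−X) = 2.44×0.0840 = 0.2050 mol/dm³.
In a CSTR the entire volume is at exit conditions, so r_R = 0.184×0.2050^1.5 = 0.01707 and r_S = 1.95×0.2050^0.5 = 0.8828.
Fraction of consumed A going to R: r_R/(r_R+r_S) = 0.01897.
C_R = 0.01897·C_{A0}·X = 0.01897×2.44×0.916 = 0.0424 mol/dm³; Y_R = C_R/C_{A0} = 0.0174.

0.0174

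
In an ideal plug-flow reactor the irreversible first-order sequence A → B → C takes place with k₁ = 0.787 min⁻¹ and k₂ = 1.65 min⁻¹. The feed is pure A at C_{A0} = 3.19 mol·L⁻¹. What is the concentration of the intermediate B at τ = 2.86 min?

0.280 mol·L⁻¹

Solving the coupled first-order balances gives C_B(τ) = [k₁/(k₂−k₁)]·C_{A0}·(e^(−k₁τ) − e^(−k₂τ)).
e^(−k₁τ) = e^(−0.787×2.86) = e^(−2.251) = 0.1053; e^(−k₂τ) = e^(−4.719) = 0.008924.
C_B = 0.787×3.19/(1.65−0.787) × (0.1053−0.008924) = 2.909×0.09639 = 0.2804 mol·L⁻¹.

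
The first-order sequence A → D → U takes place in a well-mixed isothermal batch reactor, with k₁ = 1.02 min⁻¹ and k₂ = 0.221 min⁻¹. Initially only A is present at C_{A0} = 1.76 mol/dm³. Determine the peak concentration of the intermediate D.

For a first-order series the maximum intermediate yield is C_{D,max}/C_{A0} = (k₁/k₂)^[k₂/(k₂−k₁)].
= (1.02/0.221)^(0.221/(0.221−1.02)) = (4.615)^(-0.2766) = 0.6551.
C_{D,max} = 0.6551×1.76 = 1.15 mol/dm³.

1.15 mol/dm³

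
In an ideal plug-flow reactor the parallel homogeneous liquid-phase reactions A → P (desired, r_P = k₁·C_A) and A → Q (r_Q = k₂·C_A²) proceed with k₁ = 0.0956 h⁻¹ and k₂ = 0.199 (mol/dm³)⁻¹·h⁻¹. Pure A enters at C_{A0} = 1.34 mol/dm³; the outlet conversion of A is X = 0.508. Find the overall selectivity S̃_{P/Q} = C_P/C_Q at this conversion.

0.494

C_A = C_{A0}(1−X) = 0.6593 mol/dm³.
Along a PFR/batch, dC_P/dC_A = −r_P/(r_P+r_Q) = −k₁/(k₁+k₂·C_A).
Integrating from C_{A0} to C_A: C_P = (0.0956/0.199)·ln[(0.0956+0.199·1.34)/(0.0956+0.199·0.659)] = 0.4804·ln(0.3623/0.2268) = 0.2250 mol/dm³.
C_Q = (C_{A0}−C_A)−C_P = 0.4557 mol/dm³; S̃_{P/Q} = 0.2250/0.4557 = 0.494.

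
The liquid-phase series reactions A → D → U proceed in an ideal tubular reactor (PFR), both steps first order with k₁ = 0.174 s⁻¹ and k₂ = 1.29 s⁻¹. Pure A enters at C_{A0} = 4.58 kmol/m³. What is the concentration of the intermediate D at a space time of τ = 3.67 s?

0.371 kmol/m³

The intermediate concentration in a first-order A→B→C sequence is C_D = k₁C_{A0}(e^(−k₁τ) − e^(−k₂τ))/(k₂−k₁).
e^(−k₁τ) = e^(−0.174×3.67) = e^(−0.6386) = 0.5280; e^(−k₂τ) = e^(−4.734) = 0.008789.
C_D = 0.174×4.58/(1.29−0.174) × (0.5280−0.008789) = 0.7141×0.5193 = 0.3708 kmol/m³.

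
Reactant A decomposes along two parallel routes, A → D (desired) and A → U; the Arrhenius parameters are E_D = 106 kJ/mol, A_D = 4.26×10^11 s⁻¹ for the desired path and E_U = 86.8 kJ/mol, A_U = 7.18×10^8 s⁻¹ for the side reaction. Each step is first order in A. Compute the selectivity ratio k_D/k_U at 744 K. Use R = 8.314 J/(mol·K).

k_D/k_U = (A_D/A_U)·exp[−(E_D−E_U)/(RT)] = (A_D/A_U)·exp[(E_U−E_D)/(RT)].
(E_U−E_D)/(RT) = (86.8−106)×10³/(8.314×744) = -19200/6186 = -3.104.
k_D/k_U = (4.26×10^11/7.18×10^8)·exp(-3.104) = 593.3 × 0.04487 = 26.6.

26.6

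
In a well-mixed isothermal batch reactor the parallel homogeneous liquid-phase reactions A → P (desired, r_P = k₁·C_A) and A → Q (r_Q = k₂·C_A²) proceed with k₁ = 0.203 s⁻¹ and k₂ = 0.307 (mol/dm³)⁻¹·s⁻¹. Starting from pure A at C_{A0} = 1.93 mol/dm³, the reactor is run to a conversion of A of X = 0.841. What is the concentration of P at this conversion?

C_A = C_{A0}(1−X) = 0.3069 mol/dm³.
Along a PFR/batch, dC_P/dC_A = −r_P/(r_P+r_Q) = −k₁/(k₁+k₂·C_A).
Integrating from C_{A0} to C_A: C_P = (0.203/0.307)·ln[(0.203+0.307·1.93)/(0.203+0.307·0.307)] = 0.6612·ln(0.7955/0.2972) = 0.6510 mol/dm³.

0.651 mol/dm³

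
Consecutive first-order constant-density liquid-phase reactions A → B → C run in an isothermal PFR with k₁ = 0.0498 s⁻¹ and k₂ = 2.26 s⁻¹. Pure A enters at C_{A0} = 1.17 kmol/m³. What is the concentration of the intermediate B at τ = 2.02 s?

Solving the coupled first-order balances gives C_B(τ) = [k₁/(k₂−k₁)]·C_{A0}·(e^(−k₁τ) − e^(−k₂τ)).
e^(−k₁τ) = e^(−0.0498×2.02) = e^(−0.1006) = 0.9043; e^(−k₂τ) = e^(−4.565) = 0.01041.
C_B = 0.0498×1.17/(2.26−0.0498) × (0.9043−0.01041) = 0.02636×0.8939 = 0.02357 kmol/m³.

0.0236 kmol/m³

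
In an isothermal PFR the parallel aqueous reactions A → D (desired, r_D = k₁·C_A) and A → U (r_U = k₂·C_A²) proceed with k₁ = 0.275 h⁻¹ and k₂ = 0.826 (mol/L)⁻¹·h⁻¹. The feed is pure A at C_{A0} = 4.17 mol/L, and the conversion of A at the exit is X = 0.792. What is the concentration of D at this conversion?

0.440 mol/L

C_A = C_{A0}(1−X) = 0.8674 mol/L.
Along a PFR/batch, dC_D/dC_A = −r_D/(r_D+r_U) = −k₁/(k₁+k₂·C_A).
Integrating from C_{A0} to C_A: C_D = (0.275/0.826)·ln[(0.275+0.826·4.17)/(0.275+0.826·0.867)] = 0.3329·ln(3.719/0.9914) = 0.4402 mol/L.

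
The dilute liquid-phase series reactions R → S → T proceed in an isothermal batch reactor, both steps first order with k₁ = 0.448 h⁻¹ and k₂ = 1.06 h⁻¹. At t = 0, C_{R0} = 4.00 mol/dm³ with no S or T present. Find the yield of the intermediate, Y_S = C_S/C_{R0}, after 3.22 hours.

The intermediate concentration in a first-order A→B→C sequence is C_S = k₁C_{R0}(e^(−k₁t) − e^(−k₂t))/(k₂−k₁).
e^(−k₁t) = e^(−0.448×3.22) = e^(−1.443) = 0.2363; e^(−k₂t) = e^(−3.413) = 0.03294.
C_S = 0.448×4.00/(1.06−0.448) × (0.2363−0.03294) = 2.928×0.2034 = 0.5955 mol/dm³.
Y_S = C_S/C_{R0} = 0.5955/4.00 = 0.149.

0.149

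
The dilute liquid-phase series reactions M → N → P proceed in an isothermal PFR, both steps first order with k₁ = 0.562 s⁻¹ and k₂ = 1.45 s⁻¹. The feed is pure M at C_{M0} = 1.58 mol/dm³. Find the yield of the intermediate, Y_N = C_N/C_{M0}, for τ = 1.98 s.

0.172

The intermediate concentration in a first-order A→B→C sequence is C_N = k₁C_{M0}(e^(−k₁τ) − e^(−k₂τ))/(k₂−k₁).
e^(−k₁τ) = e^(−0.562×1.98) = e^(−1.113) = 0.3287; e^(−k₂τ) = e^(−2.871) = 0.05664.
C_N = 0.562×1.58/(1.45−0.562) × (0.3287−0.05664) = 1.0000×0.2720 = 0.2720 mol/dm³.
Y_N = C_N/C_{M0} = 0.2720/1.58 = 0.172.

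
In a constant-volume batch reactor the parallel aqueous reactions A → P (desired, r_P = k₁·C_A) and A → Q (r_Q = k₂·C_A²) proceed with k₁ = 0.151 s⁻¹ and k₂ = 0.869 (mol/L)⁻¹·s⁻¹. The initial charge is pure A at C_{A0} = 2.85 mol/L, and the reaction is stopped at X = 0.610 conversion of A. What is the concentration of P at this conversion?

0.149 mol/L

C_A = C_{A0}(1−X) = 1.112 mol/L.
Along a PFR/batch, dC_P/dC_A = −r_P/(r_P+r_Q) = −k₁/(k₁+k₂·C_A).
Integrating from C_{A0} to C_A: C_P = (0.151/0.869)·ln[(0.151+0.869·2.85)/(0.151+0.869·1.11)] = 0.1738·ln(2.628/1.117) = 0.1487 mol/L.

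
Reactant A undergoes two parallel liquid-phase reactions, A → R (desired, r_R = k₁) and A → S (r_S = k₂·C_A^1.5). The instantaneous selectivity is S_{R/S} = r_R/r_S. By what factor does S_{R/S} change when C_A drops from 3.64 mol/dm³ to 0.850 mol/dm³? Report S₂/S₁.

8.86

S_{R/S} = (k₁/k₂)·C_A^-1.5, so S₂/S₁ = (C_{A,2}/C_{A,1})^-1.5.
= (0.850/3.64)^(-1.5) = (0.2335)^(-1.5) = 8.86.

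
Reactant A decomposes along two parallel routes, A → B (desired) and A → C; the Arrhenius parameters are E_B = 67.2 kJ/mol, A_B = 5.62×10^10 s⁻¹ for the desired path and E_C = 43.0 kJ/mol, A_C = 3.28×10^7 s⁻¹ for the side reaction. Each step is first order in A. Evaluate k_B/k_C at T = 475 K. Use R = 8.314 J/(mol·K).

k_B/k_C = (A_B/A_C)·exp[−(E_B−E_C)/(RT)] = (A_B/A_C)·exp[(E_C−E_B)/(RT)].
(E_C−E_B)/(RT) = (43.0−67.2)×10³/(8.314×475) = -24200/3949 = -6.128.
k_B/k_C = (5.62×10^10/3.28×10^7)·exp(-6.128) = 1713 × 0.002181 = 3.74.

3.74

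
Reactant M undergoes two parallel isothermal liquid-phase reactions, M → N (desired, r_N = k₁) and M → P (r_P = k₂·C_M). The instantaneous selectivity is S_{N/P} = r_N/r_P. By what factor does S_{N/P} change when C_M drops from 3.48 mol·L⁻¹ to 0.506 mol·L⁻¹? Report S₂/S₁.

S_{N/P} = (k₁/k₂)·C_M⁻¹, so S₂/S₁ = (C_{M,2}/C_{M,1})⁻¹.
= 3.48/0.506 = 6.88.

6.88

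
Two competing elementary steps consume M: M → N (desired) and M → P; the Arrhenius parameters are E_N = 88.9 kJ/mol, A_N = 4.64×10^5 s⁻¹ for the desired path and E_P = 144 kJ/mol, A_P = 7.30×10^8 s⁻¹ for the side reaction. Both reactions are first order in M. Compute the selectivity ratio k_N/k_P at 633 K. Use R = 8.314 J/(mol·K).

22.4

Since both paths have the same order in M, the concentration cancels and S_{N/P} = k_N/k_P = (A_N/A_P)·exp[(E_P−E_N)/(RT)].
(E_P−E_N)/(RT) = (144−88.9)×10³/(8.314×633) = 55100/5263 = 10.47.
k_N/k_P = (4.64×10^5/7.30×10^8)·exp(10.47) = 6.356×10^-4 × 35235 = 22.4.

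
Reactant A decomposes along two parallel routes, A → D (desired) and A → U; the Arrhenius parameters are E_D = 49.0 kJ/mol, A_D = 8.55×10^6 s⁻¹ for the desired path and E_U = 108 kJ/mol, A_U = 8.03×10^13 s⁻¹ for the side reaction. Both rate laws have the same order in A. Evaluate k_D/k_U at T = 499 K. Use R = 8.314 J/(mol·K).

0.160

k_D/k_U = (A_D/A_U)·exp[−(E_D−E_U)/(RT)] = (A_D/A_U)·exp[(E_U−E_D)/(RT)].
(E_U−E_D)/(RT) = (108−49.0)×10³/(8.314×499) = 59000/4149 = 14.22.
k_D/k_U = (8.55×10^6/8.03×10^13)·exp(14.22) = 1.065×10^-7 × 1.501×10^6 = 0.160.
Since E_D < E_U, lowering the temperature improves selectivity toward D.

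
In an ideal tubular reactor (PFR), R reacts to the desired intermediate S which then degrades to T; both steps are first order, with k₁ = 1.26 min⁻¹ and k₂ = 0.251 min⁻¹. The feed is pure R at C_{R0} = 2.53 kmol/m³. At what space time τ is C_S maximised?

The intermediate peaks when r₁ = r₂, i.e. k₁e^(−k₁τ) = k₂e^(−k₂τ), giving τ_opt = ln(k₂/k₁)/(k₂−k₁).
= ln(0.251/1.26)/(0.251−1.26) = ln(0.1992)/-1.009 = -1.613/-1.009 = 1.60 min.

1.60 min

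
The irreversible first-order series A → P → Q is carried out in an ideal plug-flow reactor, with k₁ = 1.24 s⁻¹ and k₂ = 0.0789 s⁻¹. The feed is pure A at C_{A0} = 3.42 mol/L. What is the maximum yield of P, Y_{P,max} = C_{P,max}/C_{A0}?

0.829

For a first-order series the maximum intermediate yield is C_{P,max}/C_{A0} = (k₁/k₂)^[k₂/(k₂−k₁)].
= (1.24/0.0789)^(0.0789/(0.0789−1.24)) = (15.72)^(-0.06795) = 0.8293.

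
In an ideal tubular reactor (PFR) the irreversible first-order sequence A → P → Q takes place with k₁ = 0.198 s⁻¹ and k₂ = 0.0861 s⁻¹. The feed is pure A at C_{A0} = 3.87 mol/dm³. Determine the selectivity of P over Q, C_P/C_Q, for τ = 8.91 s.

1.67

The intermediate concentration in a first-order A→B→C sequence is C_P = k₁C_{A0}(e^(−k₁τ) − e^(−k₂τ))/(k₂−k₁).
e^(−k₁τ) = e^(−0.198×8.91) = e^(−1.764) = 0.1713; e^(−k₂τ) = e^(−0.7672) = 0.4643.
C_P = 0.198×3.87/(0.0861−0.198) × (0.1713−0.4643) = (-6.848)×(-0.2930) = 2.006 mol/dm³.
C_A = C_{A0}e^(−k₁τ) = 0.6630 mol/dm³, so C_Q = C_{A0}−C_A−C_P = 1.201 mol/dm³; C_P/C_Q = 1.67.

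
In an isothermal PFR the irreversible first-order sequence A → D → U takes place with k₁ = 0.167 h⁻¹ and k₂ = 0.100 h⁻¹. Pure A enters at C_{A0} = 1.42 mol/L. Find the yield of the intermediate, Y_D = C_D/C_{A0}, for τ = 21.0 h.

0.230

For first-order series with pure A initially, C_D(τ) = k₁C_{A0}/(k₂−k₁)·(e^(−k₁τ) − e^(−k₂τ)).
e^(−k₁τ) = e^(−0.167×21.0) = e^(−3.507) = 0.02999; e^(−k₂τ) = e^(−2.100) = 0.1225.
C_D = 0.167×1.42/(0.100−0.167) × (0.02999−0.1225) = (-3.539)×(-0.09247) = 0.3273 mol/L.
Y_D = C_D/C_{A0} = 0.3273/1.42 = 0.230.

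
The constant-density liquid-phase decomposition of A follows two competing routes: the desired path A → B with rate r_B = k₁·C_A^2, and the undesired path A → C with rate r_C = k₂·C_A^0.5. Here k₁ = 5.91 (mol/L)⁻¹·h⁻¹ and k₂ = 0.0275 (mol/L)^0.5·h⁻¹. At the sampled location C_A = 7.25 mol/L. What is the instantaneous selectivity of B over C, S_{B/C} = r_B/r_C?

4195

S_{B/C} = r_B/r_C = (k₁·C_A^2)/(k₂·C_A^0.5) = (k₁/k₂)·C_A^1.5.
= (5.91×7.250^2) / (0.0275×7.250^0.5) = 310.6/0.07405 = 4195.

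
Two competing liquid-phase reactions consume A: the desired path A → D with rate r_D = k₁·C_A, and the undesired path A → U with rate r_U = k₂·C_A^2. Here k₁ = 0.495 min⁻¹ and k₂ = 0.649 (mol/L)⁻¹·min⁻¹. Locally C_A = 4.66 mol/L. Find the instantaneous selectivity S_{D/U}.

S_{D/U} = r_D/r_U = (k₁·C_A)/(k₂·C_A^2) = (k₁/k₂)·C_A⁻¹.
= (0.495×4.660) / (0.649×4.660^2) = 2.307/14.09 = 0.164.
The undesired path is higher order in A, so low C_A (CSTR or dilute feed) favours D.

0.164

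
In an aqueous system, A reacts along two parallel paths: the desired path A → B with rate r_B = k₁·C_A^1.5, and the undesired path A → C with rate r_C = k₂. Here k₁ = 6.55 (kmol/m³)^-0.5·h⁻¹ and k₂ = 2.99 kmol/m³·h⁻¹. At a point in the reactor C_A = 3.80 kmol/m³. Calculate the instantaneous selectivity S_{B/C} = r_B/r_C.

16.2

S_{B/C} = r_B/r_C = (k₁·C_A^1.5)/(k₂) = (k₁/k₂)·C_A^1.5.
= (6.55×3.800^1.5) / (2.99) = 48.52/2.990 = 16.2.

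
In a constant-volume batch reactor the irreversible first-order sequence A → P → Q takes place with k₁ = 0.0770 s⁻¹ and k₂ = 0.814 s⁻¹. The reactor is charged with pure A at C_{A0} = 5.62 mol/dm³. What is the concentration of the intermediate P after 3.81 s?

0.411 mol/dm³

The intermediate concentration in a first-order A→B→C sequence is C_P = k₁C_{A0}(e^(−k₁t) − e^(−k₂t))/(k₂−k₁).
e^(−k₁t) = e^(−0.0770×3.81) = e^(−0.2934) = 0.7457; e^(−k₂t) = e^(−3.101) = 0.04499.
C_P = 0.0770×5.62/(0.814−0.0770) × (0.7457−0.04499) = 0.5872×0.7008 = 0.4115 mol/dm³.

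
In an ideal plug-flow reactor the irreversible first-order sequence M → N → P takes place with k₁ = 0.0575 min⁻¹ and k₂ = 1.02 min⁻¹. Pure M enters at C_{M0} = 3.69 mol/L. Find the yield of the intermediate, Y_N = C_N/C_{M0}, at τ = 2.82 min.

Solving the coupled first-order balances gives C_N(τ) = [k₁/(k₂−k₁)]·C_{M0}·(e^(−k₁τ) − e^(−k₂τ)).
e^(−k₁τ) = e^(−0.0575×2.82) = e^(−0.1621) = 0.8503; e^(−k₂τ) = e^(−2.876) = 0.05634.
C_N = 0.0575×3.69/(1.02−0.0575) × (0.8503−0.05634) = 0.2204×0.7940 = 0.1750 mol/L.
Y_N = C_N/C_{M0} = 0.1750/3.69 = 0.0474.

0.0474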